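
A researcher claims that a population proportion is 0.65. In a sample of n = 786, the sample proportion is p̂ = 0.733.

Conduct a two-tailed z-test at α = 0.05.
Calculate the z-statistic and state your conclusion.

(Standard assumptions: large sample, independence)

H₀: p = 0.65, H₁: p ≠ 0.65
Standard error: SE = √(p₀(1-p₀)/n) = √(0.65×0.35/786) = 0.017013
z-statistic: z = (p̂ - p₀)/SE = (0.733 - 0.65)/0.017013 = 4.8786
Critical value: z_0.025 = ±1.960
p-value < 0.0001
Decision: reject H₀ at α = 0.05

Answer: z = 4.8786, reject H₀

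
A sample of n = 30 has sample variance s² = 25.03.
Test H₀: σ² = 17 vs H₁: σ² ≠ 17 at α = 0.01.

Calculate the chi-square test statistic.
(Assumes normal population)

Answer: χ² = 42.6982, fail to reject H₀

Derivation:
df = n - 1 = 29
χ² = (n-1)s²/σ₀² = 29×25.03/17 = 42.6982
Critical values: χ²_{0.995,29} = 13.121, χ²_{0.005,29} = 52.336
Rejection region: χ² < 13.121 or χ² > 52.336
Decision: fail to reject H₀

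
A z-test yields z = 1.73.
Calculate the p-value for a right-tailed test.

Answer: p-value ≈ 0.0418

Derivation:
For z = 1.73:
p = P(Z > 1.73) = 1 - Φ(1.73) = 0.0418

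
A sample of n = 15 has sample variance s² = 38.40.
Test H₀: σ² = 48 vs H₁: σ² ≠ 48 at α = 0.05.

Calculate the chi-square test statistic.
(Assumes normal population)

Answer: χ² = 11.2000, fail to reject H₀

Derivation:
df = n - 1 = 14
χ² = (n-1)s²/σ₀² = 14×38.40/48 = 11.2000
Critical values: χ²_{0.975,14} = 5.629, χ²_{0.025,14} = 26.119
Rejection region: χ² < 5.629 or χ² > 26.119
Decision: fail to reject H₀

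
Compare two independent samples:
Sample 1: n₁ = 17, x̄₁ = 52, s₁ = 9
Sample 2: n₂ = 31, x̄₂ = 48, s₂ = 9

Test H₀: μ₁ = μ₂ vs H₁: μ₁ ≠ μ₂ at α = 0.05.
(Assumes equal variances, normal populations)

Pooled variance: s²_p = [16×9² + 30×9²]/(46) = 81.0000
s_p = 9.0000
SE = s_p×√(1/n₁ + 1/n₂) = 9.0000×√(1/17 + 1/31) = 2.7162
t = (x̄₁ - x̄₂)/SE = (52 - 48)/2.7162 = 1.4726
df = 46, t-critical = ±2.013
Decision: fail to reject H₀

Answer: t = 1.4726, fail to reject H₀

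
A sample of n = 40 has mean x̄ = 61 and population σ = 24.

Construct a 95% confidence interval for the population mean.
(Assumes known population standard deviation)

Confidence level: 95%, α = 0.05
z_0.025 = 1.960
SE = σ/√n = 24/√40 = 3.7947
Margin of error = 1.960 × 3.7947 = 7.4376
CI: x̄ ± margin = 61 ± 7.4376
CI: (53.5624, 68.4376)

Answer: (53.5624, 68.4376)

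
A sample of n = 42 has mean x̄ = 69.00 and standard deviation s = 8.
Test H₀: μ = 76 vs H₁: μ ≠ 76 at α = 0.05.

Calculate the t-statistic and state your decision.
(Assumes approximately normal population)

df = n - 1 = 41
SE = s/√n = 8/√42 = 1.2344
t = (x̄ - μ₀)/SE = (69.00 - 76)/1.2344 = -5.6708
Critical value: t_{0.025,41} = ±2.020
p-value < 0.0001
Decision: reject H₀

Answer: t = -5.6708, reject H₀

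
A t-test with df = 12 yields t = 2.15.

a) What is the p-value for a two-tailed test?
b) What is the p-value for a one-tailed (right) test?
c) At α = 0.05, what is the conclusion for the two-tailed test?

Using t-distribution with df = 12:
a) Two-tailed: p = 2×P(T > 2.15) = 0.0526
b) One-tailed: p = P(T > 2.15) = 0.0263
c) 0.0526 ≥ 0.05, fail to reject H₀

Answer: a) 0.0526, b) 0.0263, c) fail to reject H₀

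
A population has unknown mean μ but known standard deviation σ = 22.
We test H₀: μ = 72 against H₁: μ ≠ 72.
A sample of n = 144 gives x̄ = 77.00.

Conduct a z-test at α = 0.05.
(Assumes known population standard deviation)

Standard error: SE = σ/√n = 22/√144 = 1.8333
z-statistic: z = (x̄ - μ₀)/SE = (77.00 - 72)/1.8333 = 2.7273
Critical value: ±1.960
p-value = 0.0064
Decision: reject H₀

Answer: z = 2.7273, reject H₀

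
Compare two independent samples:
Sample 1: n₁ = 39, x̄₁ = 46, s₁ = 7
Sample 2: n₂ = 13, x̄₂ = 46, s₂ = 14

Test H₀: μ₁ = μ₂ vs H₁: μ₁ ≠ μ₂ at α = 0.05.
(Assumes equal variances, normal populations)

Pooled variance: s²_p = [38×7² + 12×14²]/(50) = 84.2800
s_p = 9.1804
SE = s_p×√(1/n₁ + 1/n₂) = 9.1804×√(1/39 + 1/13) = 2.9401
t = (x̄₁ - x̄₂)/SE = (46 - 46)/2.9401 = 0.0000
df = 50, t-critical = ±2.009
Decision: fail to reject H₀

Answer: t = 0.0000, fail to reject H₀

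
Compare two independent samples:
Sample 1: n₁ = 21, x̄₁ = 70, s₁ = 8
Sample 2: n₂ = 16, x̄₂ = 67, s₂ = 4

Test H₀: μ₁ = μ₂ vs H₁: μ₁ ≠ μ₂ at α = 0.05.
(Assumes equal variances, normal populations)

Answer: t = 1.3719, fail to reject H₀

Derivation:
Pooled variance: s²_p = [20×8² + 15×4²]/(35) = 43.4286
s_p = 6.5900
SE = s_p×√(1/n₁ + 1/n₂) = 6.5900×√(1/21 + 1/16) = 2.1868
t = (x̄₁ - x̄₂)/SE = (70 - 67)/2.1868 = 1.3719
df = 35, t-critical = ±2.030
Decision: fail to reject H₀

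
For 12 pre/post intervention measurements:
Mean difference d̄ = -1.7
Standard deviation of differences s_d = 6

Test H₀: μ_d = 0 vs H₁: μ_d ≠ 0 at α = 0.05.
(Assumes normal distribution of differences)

df = n - 1 = 11
SE = s_d/√n = 6/√12 = 1.7321
t = d̄/SE = -1.7/1.7321 = -0.9815
Critical value: t_{0.025,11} = ±2.201
p-value ≈ 0.3474
Decision: fail to reject H₀

Answer: t = -0.9815, fail to reject H₀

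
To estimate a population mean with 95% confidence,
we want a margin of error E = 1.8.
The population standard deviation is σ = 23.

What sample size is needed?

Answer: n = 628

Derivation:
z_0.025 = 1.960
n = (z×σ/E)² = (1.960×23/1.8)²
n = 627.2242
Round up: n = 628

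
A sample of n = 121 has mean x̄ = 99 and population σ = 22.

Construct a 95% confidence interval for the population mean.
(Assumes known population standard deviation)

Answer: (95.0800, 102.9200)

Derivation:
Confidence level: 95%, α = 0.05
z_0.025 = 1.960
SE = σ/√n = 22/√121 = 2.0000
Margin of error = 1.960 × 2.0000 = 3.9200
CI: x̄ ± margin = 99 ± 3.9200
CI: (95.0800, 102.9200)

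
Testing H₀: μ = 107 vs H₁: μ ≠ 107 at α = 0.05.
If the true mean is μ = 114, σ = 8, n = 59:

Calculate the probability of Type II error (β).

SE = σ/√n = 8/√59 = 1.0415
Critical values: μ₀ ± z_0.025×SE = 107 ± 1.960×1.0415
Acceptance region: (104.9587, 109.0413)
Under H₁ (μ = 114): z_high = (109.0413 - 114)/1.0415 = -4.7611, z_low = (104.9587 - 114)/1.0415 = -8.6810
β = P(not reject | H₁) = Φ(-4.7611) - Φ(-8.6810) ≈ 0.0000

Answer: β ≈ 0.0000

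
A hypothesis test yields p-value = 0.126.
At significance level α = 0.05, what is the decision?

Answer: fail to reject H₀

Derivation:
Compare p-value to α:
0.126 ≥ 0.05
Decision: fail to reject H₀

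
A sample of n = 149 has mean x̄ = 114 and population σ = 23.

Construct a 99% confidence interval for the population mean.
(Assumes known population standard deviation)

Answer: (109.1463, 118.8537)

Derivation:
Confidence level: 99%, α = 0.01
z_0.005 = 2.576
SE = σ/√n = 23/√149 = 1.8842
Margin of error = 2.576 × 1.8842 = 4.8537
CI: x̄ ± margin = 114 ± 4.8537
CI: (109.1463, 118.8537)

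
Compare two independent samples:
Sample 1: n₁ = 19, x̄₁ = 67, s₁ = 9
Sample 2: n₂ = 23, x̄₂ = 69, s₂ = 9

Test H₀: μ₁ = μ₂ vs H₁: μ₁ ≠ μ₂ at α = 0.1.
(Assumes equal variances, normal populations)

Answer: t = -0.7168, fail to reject H₀

Derivation:
Pooled variance: s²_p = [18×9² + 22×9²]/(40) = 81.0000
s_p = 9.0000
SE = s_p×√(1/n₁ + 1/n₂) = 9.0000×√(1/19 + 1/23) = 2.7901
t = (x̄₁ - x̄₂)/SE = (67 - 69)/2.7901 = -0.7168
df = 40, t-critical = ±1.684
Decision: fail to reject H₀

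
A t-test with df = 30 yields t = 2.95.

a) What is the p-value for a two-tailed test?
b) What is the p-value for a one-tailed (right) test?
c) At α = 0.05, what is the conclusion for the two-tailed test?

Using t-distribution with df = 30:
a) Two-tailed: p = 2×P(T > 2.95) = 0.0061
b) One-tailed: p = P(T > 2.95) = 0.0031
c) 0.0061 < 0.05, reject H₀

Answer: a) 0.0061, b) 0.0031, c) reject H₀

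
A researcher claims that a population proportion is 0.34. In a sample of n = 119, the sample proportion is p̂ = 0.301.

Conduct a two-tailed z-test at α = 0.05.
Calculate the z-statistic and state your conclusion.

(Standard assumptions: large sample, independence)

H₀: p = 0.34, H₁: p ≠ 0.34
Standard error: SE = √(p₀(1-p₀)/n) = √(0.34×0.66/119) = 0.043425
z-statistic: z = (p̂ - p₀)/SE = (0.301 - 0.34)/0.043425 = -0.8981
Critical value: z_0.025 = ±1.960
p-value = 0.3691
Decision: fail to reject H₀ at α = 0.05

Answer: z = -0.8981, fail to reject H₀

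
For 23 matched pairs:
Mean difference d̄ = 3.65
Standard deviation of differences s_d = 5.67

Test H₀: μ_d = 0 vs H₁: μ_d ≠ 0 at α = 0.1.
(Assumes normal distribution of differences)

Answer: t = 3.0872, reject H₀

Derivation:
df = n - 1 = 22
SE = s_d/√n = 5.67/√23 = 1.1823
t = d̄/SE = 3.65/1.1823 = 3.0872
Critical value: t_{0.05,22} = ±1.717
p-value ≈ 0.0054
Decision: reject H₀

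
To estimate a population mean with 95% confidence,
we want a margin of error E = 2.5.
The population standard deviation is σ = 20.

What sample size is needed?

z_0.025 = 1.960
n = (z×σ/E)² = (1.960×20/2.5)²
n = 245.8624
Round up: n = 246

Answer: n = 246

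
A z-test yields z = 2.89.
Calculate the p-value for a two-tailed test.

Answer: p-value ≈ 0.0039

Derivation:
For z = 2.89:
p = 2×P(Z > |2.89|) = 2×(1 - Φ(2.89)) = 0.0039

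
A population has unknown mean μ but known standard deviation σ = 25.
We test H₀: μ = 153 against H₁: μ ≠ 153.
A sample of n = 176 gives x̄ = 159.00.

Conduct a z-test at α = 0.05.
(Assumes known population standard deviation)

Standard error: SE = σ/√n = 25/√176 = 1.8844
z-statistic: z = (x̄ - μ₀)/SE = (159.00 - 153)/1.8844 = 3.1840
Critical value: ±1.960
p-value = 0.0015
Decision: reject H₀

Answer: z = 3.1840, reject H₀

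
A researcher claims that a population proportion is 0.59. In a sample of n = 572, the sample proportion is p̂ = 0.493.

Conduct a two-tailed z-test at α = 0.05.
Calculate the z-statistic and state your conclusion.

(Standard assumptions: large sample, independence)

Answer: z = -4.7168, reject H₀

Derivation:
H₀: p = 0.59, H₁: p ≠ 0.59
Standard error: SE = √(p₀(1-p₀)/n) = √(0.59×0.41/572) = 0.020565
z-statistic: z = (p̂ - p₀)/SE = (0.493 - 0.59)/0.020565 = -4.7168
Critical value: z_0.025 = ±1.960
p-value < 0.0001
Decision: reject H₀ at α = 0.05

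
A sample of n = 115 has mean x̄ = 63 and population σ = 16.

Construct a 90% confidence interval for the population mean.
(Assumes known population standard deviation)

Answer: (60.5457, 65.4543)

Derivation:
Confidence level: 90%, α = 0.1
z_0.05 = 1.645
SE = σ/√n = 16/√115 = 1.4920
Margin of error = 1.645 × 1.4920 = 2.4543
CI: x̄ ± margin = 63 ± 2.4543
CI: (60.5457, 65.4543)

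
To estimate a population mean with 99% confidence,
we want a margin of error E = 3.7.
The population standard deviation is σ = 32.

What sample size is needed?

Answer: n = 497

Derivation:
z_0.005 = 2.576
n = (z×σ/E)² = (2.576×32/3.7)²
n = 496.3502
Round up: n = 497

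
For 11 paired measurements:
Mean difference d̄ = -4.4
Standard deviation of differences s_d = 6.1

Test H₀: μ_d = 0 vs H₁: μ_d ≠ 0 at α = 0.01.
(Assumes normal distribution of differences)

Answer: t = -2.3923, fail to reject H₀

Derivation:
df = n - 1 = 10
SE = s_d/√n = 6.1/√11 = 1.8392
t = d̄/SE = -4.4/1.8392 = -2.3923
Critical value: t_{0.005,10} = ±3.169
p-value ≈ 0.0378
Decision: fail to reject H₀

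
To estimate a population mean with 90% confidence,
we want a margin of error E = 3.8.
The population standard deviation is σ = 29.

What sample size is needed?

z_0.05 = 1.645
n = (z×σ/E)² = (1.645×29/3.8)²
n = 157.6016
Round up: n = 158

Answer: n = 158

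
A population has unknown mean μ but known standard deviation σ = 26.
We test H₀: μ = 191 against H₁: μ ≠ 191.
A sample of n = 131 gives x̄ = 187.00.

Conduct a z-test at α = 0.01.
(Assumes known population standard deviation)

Standard error: SE = σ/√n = 26/√131 = 2.2716
z-statistic: z = (x̄ - μ₀)/SE = (187.00 - 191)/2.2716 = -1.7609
Critical value: ±2.576
p-value = 0.0783
Decision: fail to reject H₀

Answer: z = -1.7609, fail to reject H₀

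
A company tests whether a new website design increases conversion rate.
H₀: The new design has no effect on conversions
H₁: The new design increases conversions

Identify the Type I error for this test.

Type I error: rejecting H₀ when it is actually true (false positive).
Type II error: failing to reject H₀ when H₁ is actually true (false negative).

Answer: Switching to a new design that doesn't actually help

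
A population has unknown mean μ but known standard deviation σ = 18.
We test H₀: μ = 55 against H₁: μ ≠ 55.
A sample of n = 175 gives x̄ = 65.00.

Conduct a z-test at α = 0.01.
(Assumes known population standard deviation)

Answer: z = 7.3492, reject H₀

Derivation:
Standard error: SE = σ/√n = 18/√175 = 1.3607
z-statistic: z = (x̄ - μ₀)/SE = (65.00 - 55)/1.3607 = 7.3492
Critical value: ±2.576
p-value < 0.0001
Decision: reject H₀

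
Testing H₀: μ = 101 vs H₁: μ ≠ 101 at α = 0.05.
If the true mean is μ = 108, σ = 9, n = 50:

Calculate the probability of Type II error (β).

SE = σ/√n = 9/√50 = 1.2728
Critical values: μ₀ ± z_0.025×SE = 101 ± 1.960×1.2728
Acceptance region: (98.5053, 103.4947)
Under H₁ (μ = 108): z_high = (103.4947 - 108)/1.2728 = -3.5397, z_low = (98.5053 - 108)/1.2728 = -7.4597
β = P(not reject | H₁) = Φ(-3.5397) - Φ(-7.4597) ≈ 0.0002

Answer: β ≈ 0.0002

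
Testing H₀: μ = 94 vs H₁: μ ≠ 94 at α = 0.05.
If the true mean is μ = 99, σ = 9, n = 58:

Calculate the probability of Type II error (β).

Answer: β ≈ 0.0116

Derivation:
SE = σ/√n = 9/√58 = 1.1818
Critical values: μ₀ ± z_0.025×SE = 94 ± 1.960×1.1818
Acceptance region: (91.6837, 96.3163)
Under H₁ (μ = 99): z_high = (96.3163 - 99)/1.1818 = -2.2709, z_low = (91.6837 - 99)/1.1818 = -6.1908
β = P(not reject | H₁) = Φ(-2.2709) - Φ(-6.1908) ≈ 0.0116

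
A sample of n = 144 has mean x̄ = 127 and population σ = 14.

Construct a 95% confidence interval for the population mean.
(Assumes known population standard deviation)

Answer: (124.7133, 129.2867)

Derivation:
Confidence level: 95%, α = 0.05
z_0.025 = 1.960
SE = σ/√n = 14/√144 = 1.1667
Margin of error = 1.960 × 1.1667 = 2.2867
CI: x̄ ± margin = 127 ± 2.2867
CI: (124.7133, 129.2867)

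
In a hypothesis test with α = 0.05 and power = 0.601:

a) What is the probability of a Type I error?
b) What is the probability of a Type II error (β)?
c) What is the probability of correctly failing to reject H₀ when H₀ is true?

Answer: a) 0.05, b) 0.399, c) 0.95

Derivation:
a) Type I error probability = α = 0.05
b) Power = P(reject H₀ | H₁ true) = 1 - β = 0.601, so Type II error probability = β = 1 - Power = 0.399
c) P(fail to reject H₀ | H₀ true) = 1 - α = 0.95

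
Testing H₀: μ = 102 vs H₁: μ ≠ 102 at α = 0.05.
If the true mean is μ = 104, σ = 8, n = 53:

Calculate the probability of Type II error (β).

SE = σ/√n = 8/√53 = 1.0989
Critical values: μ₀ ± z_0.025×SE = 102 ± 1.960×1.0989
Acceptance region: (99.8462, 104.1538)
Under H₁ (μ = 104): z_high = (104.1538 - 104)/1.0989 = 0.1400, z_low = (99.8462 - 104)/1.0989 = -3.7800
β = P(not reject | H₁) = Φ(0.1400) - Φ(-3.7800) ≈ 0.5556

Answer: β ≈ 0.5556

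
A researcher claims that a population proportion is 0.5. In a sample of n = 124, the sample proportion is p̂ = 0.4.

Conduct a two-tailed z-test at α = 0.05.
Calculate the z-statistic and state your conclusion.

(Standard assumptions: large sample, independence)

Answer: z = -2.2271, reject H₀

Derivation:
H₀: p = 0.5, H₁: p ≠ 0.5
Standard error: SE = √(p₀(1-p₀)/n) = √(0.5×0.5/124) = 0.044901
z-statistic: z = (p̂ - p₀)/SE = (0.4 - 0.5)/0.044901 = -2.2271
Critical value: z_0.025 = ±1.960
p-value = 0.0259
Decision: reject H₀ at α = 0.05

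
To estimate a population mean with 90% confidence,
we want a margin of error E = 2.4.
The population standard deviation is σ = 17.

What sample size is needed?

z_0.05 = 1.645
n = (z×σ/E)² = (1.645×17/2.4)²
n = 135.7710
Round up: n = 136

Answer: n = 136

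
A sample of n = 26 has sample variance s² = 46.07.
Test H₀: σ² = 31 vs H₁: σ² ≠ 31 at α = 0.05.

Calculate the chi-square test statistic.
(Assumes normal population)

Answer: χ² = 37.1532, fail to reject H₀

Derivation:
df = n - 1 = 25
χ² = (n-1)s²/σ₀² = 25×46.07/31 = 37.1532
Critical values: χ²_{0.975,25} = 13.120, χ²_{0.025,25} = 40.646
Rejection region: χ² < 13.120 or χ² > 40.646
Decision: fail to reject H₀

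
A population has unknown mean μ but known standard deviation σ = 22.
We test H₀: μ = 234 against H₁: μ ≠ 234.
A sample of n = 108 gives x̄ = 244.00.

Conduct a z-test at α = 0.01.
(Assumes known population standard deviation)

Answer: z = 4.7237, reject H₀

Derivation:
Standard error: SE = σ/√n = 22/√108 = 2.1170
z-statistic: z = (x̄ - μ₀)/SE = (244.00 - 234)/2.1170 = 4.7237
Critical value: ±2.576
p-value < 0.0001
Decision: reject H₀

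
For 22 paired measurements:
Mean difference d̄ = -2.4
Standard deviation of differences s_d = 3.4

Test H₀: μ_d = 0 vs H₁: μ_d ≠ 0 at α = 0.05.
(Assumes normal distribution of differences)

Answer: t = -3.3108, reject H₀

Derivation:
df = n - 1 = 21
SE = s_d/√n = 3.4/√22 = 0.7249
t = d̄/SE = -2.4/0.7249 = -3.3108
Critical value: t_{0.025,21} = ±2.080
p-value ≈ 0.0033
Decision: reject H₀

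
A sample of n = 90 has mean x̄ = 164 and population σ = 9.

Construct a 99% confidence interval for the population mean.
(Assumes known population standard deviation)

Confidence level: 99%, α = 0.01
z_0.005 = 2.576
SE = σ/√n = 9/√90 = 0.9487
Margin of error = 2.576 × 0.9487 = 2.4439
CI: x̄ ± margin = 164 ± 2.4439
CI: (161.5561, 166.4439)

Answer: (161.5561, 166.4439)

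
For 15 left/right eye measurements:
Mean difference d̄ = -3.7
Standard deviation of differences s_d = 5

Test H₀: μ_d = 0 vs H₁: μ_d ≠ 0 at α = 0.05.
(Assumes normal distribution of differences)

df = n - 1 = 14
SE = s_d/√n = 5/√15 = 1.2910
t = d̄/SE = -3.7/1.2910 = -2.8660
Critical value: t_{0.025,14} = ±2.145
p-value ≈ 0.0125
Decision: reject H₀

Answer: t = -2.8660, reject H₀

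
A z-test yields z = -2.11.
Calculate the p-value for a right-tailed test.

For z = -2.11:
p = P(Z > -2.11) = 1 - Φ(-2.11) = 0.9826

Answer: p-value ≈ 0.9826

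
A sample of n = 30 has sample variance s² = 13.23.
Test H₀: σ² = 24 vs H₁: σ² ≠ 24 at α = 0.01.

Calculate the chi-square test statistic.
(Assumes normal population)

Answer: χ² = 15.9863, fail to reject H₀

Derivation:
df = n - 1 = 29
χ² = (n-1)s²/σ₀² = 29×13.23/24 = 15.9863
Critical values: χ²_{0.995,29} = 13.121, χ²_{0.005,29} = 52.336
Rejection region: χ² < 13.121 or χ² > 52.336
Decision: fail to reject H₀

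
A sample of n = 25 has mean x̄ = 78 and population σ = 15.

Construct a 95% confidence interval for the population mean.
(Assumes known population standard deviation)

Answer: (72.1200, 83.8800)

Derivation:
Confidence level: 95%, α = 0.05
z_0.025 = 1.960
SE = σ/√n = 15/√25 = 3.0000
Margin of error = 1.960 × 3.0000 = 5.8800
CI: x̄ ± margin = 78 ± 5.8800
CI: (72.1200, 83.8800)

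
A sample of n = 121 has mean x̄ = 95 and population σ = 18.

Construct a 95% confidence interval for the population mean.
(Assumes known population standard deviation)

Answer: (91.7927, 98.2073)

Derivation:
Confidence level: 95%, α = 0.05
z_0.025 = 1.960
SE = σ/√n = 18/√121 = 1.6364
Margin of error = 1.960 × 1.6364 = 3.2073
CI: x̄ ± margin = 95 ± 3.2073
CI: (91.7927, 98.2073)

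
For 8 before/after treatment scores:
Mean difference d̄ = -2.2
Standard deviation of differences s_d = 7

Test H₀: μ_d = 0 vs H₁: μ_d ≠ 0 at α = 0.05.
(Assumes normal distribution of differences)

Answer: t = -0.8889, fail to reject H₀

Derivation:
df = n - 1 = 7
SE = s_d/√n = 7/√8 = 2.4749
t = d̄/SE = -2.2/2.4749 = -0.8889
Critical value: t_{0.025,7} = ±2.365
p-value ≈ 0.4036
Decision: fail to reject H₀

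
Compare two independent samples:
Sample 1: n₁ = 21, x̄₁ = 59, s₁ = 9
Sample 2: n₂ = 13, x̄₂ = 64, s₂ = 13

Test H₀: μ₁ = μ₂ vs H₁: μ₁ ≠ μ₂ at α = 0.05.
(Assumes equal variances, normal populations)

Answer: t = -1.3270, fail to reject H₀

Derivation:
Pooled variance: s²_p = [20×9² + 12×13²]/(32) = 114.0000
s_p = 10.6771
SE = s_p×√(1/n₁ + 1/n₂) = 10.6771×√(1/21 + 1/13) = 3.7680
t = (x̄₁ - x̄₂)/SE = (59 - 64)/3.7680 = -1.3270
df = 32, t-critical = ±2.037
Decision: fail to reject H₀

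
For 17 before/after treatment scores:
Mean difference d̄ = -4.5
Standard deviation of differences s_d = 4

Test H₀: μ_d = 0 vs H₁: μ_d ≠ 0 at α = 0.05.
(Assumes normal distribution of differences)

df = n - 1 = 16
SE = s_d/√n = 4/√17 = 0.9701
t = d̄/SE = -4.5/0.9701 = -4.6387
Critical value: t_{0.025,16} = ±2.120
p-value ≈ 0.0003
Decision: reject H₀

Answer: t = -4.6387, reject H₀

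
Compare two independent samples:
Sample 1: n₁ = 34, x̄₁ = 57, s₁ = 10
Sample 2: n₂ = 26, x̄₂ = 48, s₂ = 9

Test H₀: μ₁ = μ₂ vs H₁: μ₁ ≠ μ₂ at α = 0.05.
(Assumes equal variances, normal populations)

Pooled variance: s²_p = [33×10² + 25×9²]/(58) = 91.8103
s_p = 9.5818
SE = s_p×√(1/n₁ + 1/n₂) = 9.5818×√(1/34 + 1/26) = 2.4963
t = (x̄₁ - x̄₂)/SE = (57 - 48)/2.4963 = 3.6053
df = 58, t-critical = ±2.002
Decision: reject H₀

Answer: t = 3.6053, reject H₀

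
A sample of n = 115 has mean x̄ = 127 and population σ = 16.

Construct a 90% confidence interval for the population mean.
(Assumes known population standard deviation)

Confidence level: 90%, α = 0.1
z_0.05 = 1.645
SE = σ/√n = 16/√115 = 1.4920
Margin of error = 1.645 × 1.4920 = 2.4543
CI: x̄ ± margin = 127 ± 2.4543
CI: (124.5457, 129.4543)

Answer: (124.5457, 129.4543)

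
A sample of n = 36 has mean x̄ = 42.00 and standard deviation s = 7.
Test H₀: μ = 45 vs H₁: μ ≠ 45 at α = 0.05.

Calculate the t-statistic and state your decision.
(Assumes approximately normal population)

df = n - 1 = 35
SE = s/√n = 7/√36 = 1.1667
t = (x̄ - μ₀)/SE = (42.00 - 45)/1.1667 = -2.5714
Critical value: t_{0.025,35} = ±2.030
p-value ≈ 0.0145
Decision: reject H₀

Answer: t = -2.5714, reject H₀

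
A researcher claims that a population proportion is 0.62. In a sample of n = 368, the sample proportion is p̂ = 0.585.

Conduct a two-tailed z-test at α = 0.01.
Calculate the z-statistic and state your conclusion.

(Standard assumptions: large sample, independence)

H₀: p = 0.62, H₁: p ≠ 0.62
Standard error: SE = √(p₀(1-p₀)/n) = √(0.62×0.38/368) = 0.025303
z-statistic: z = (p̂ - p₀)/SE = (0.585 - 0.62)/0.025303 = -1.3832
Critical value: z_0.005 = ±2.576
p-value = 0.1666
Decision: fail to reject H₀ at α = 0.01

Answer: z = -1.3832, fail to reject H₀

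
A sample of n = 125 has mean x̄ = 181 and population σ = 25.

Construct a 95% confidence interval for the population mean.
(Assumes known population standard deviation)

Answer: (176.6172, 185.3828)

Derivation:
Confidence level: 95%, α = 0.05
z_0.025 = 1.960
SE = σ/√n = 25/√125 = 2.2361
Margin of error = 1.960 × 2.2361 = 4.3828
CI: x̄ ± margin = 181 ± 4.3828
CI: (176.6172, 185.3828)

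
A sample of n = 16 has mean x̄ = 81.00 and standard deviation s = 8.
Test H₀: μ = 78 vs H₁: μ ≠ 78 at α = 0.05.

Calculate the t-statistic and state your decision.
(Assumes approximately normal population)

df = n - 1 = 15
SE = s/√n = 8/√16 = 2.0000
t = (x̄ - μ₀)/SE = (81.00 - 78)/2.0000 = 1.5000
Critical value: t_{0.025,15} = ±2.131
p-value ≈ 0.1544
Decision: fail to reject H₀

Answer: t = 1.5000, fail to reject H₀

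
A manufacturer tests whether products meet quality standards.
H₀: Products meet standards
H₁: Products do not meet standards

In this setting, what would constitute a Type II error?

Answer: Accepting products as meeting standards when they don't

Derivation:
Type I error (α): Rejecting H₀ when H₀ is true
Type II error (β): Failing to reject H₀ when H₁ is true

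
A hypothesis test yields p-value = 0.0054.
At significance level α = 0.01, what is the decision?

Compare p-value to α:
0.0054 < 0.01
Decision: reject H₀

Answer: reject H₀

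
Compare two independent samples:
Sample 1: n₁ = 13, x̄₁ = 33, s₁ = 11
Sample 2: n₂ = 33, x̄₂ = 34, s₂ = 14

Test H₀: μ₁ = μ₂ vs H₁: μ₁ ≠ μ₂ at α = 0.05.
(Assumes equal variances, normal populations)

Answer: t = -0.2305, fail to reject H₀

Derivation:
Pooled variance: s²_p = [12×11² + 32×14²]/(44) = 175.5455
s_p = 13.2494
SE = s_p×√(1/n₁ + 1/n₂) = 13.2494×√(1/13 + 1/33) = 4.3386
t = (x̄₁ - x̄₂)/SE = (33 - 34)/4.3386 = -0.2305
df = 44, t-critical = ±2.015
Decision: fail to reject H₀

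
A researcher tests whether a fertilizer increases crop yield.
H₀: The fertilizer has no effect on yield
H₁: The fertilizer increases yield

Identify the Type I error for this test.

Type I error (α): Rejecting H₀ when H₀ is true
Type II error (β): Failing to reject H₀ when H₁ is true

Answer: Concluding the fertilizer works when it doesn't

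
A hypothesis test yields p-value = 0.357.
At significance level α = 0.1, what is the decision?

Compare p-value to α:
0.357 ≥ 0.1
Decision: fail to reject H₀

Answer: fail to reject H₀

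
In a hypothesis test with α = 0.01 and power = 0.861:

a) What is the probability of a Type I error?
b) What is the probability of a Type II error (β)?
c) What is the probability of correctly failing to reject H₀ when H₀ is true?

a) Type I error probability = α = 0.01
b) Power = P(reject H₀ | H₁ true) = 1 - β = 0.861, so Type II error probability = β = 1 - Power = 0.139
c) P(fail to reject H₀ | H₀ true) = 1 - α = 0.99

Answer: a) 0.01, b) 0.139, c) 0.99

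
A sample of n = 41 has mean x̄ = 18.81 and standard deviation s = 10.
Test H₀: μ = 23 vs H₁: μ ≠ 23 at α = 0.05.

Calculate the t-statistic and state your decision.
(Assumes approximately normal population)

Answer: t = -2.6830, reject H₀

Derivation:
df = n - 1 = 40
SE = s/√n = 10/√41 = 1.5617
t = (x̄ - μ₀)/SE = (18.81 - 23)/1.5617 = -2.6830
Critical value: t_{0.025,40} = ±2.021
p-value ≈ 0.0106
Decision: reject H₀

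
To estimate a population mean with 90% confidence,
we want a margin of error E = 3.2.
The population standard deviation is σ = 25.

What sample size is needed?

z_0.05 = 1.645
n = (z×σ/E)² = (1.645×25/3.2)²
n = 165.1627
Round up: n = 166

Answer: n = 166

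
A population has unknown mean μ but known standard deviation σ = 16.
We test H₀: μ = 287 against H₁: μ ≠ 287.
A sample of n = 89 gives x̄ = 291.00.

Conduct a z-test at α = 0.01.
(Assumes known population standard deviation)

Standard error: SE = σ/√n = 16/√89 = 1.6960
z-statistic: z = (x̄ - μ₀)/SE = (291.00 - 287)/1.6960 = 2.3585
Critical value: ±2.576
p-value = 0.0183
Decision: fail to reject H₀

Answer: z = 2.3585, fail to reject H₀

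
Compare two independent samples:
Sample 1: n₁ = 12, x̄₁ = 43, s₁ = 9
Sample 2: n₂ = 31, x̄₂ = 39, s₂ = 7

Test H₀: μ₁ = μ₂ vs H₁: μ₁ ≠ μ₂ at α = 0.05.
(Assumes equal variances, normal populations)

Answer: t = 1.5504, fail to reject H₀

Derivation:
Pooled variance: s²_p = [11×9² + 30×7²]/(41) = 57.5854
s_p = 7.5885
SE = s_p×√(1/n₁ + 1/n₂) = 7.5885×√(1/12 + 1/31) = 2.5800
t = (x̄₁ - x̄₂)/SE = (43 - 39)/2.5800 = 1.5504
df = 41, t-critical = ±2.020
Decision: fail to reject H₀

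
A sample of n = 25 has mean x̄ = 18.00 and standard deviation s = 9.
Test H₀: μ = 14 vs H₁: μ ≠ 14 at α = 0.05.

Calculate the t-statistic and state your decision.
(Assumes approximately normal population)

df = n - 1 = 24
SE = s/√n = 9/√25 = 1.8000
t = (x̄ - μ₀)/SE = (18.00 - 14)/1.8000 = 2.2222
Critical value: t_{0.025,24} = ±2.064
p-value ≈ 0.0359
Decision: reject H₀

Answer: t = 2.2222, reject H₀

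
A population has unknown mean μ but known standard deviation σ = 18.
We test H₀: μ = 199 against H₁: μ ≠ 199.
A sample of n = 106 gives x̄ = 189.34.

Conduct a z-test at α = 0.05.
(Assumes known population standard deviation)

Standard error: SE = σ/√n = 18/√106 = 1.7483
z-statistic: z = (x̄ - μ₀)/SE = (189.34 - 199)/1.7483 = -5.5254
Critical value: ±1.960
p-value < 0.0001
Decision: reject H₀

Answer: z = -5.5254, reject H₀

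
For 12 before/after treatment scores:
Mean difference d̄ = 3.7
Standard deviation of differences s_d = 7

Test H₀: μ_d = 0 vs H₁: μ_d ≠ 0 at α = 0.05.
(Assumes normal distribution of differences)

df = n - 1 = 11
SE = s_d/√n = 7/√12 = 2.0207
t = d̄/SE = 3.7/2.0207 = 1.8310
Critical value: t_{0.025,11} = ±2.201
p-value ≈ 0.0943
Decision: fail to reject H₀

Answer: t = 1.8310, fail to reject H₀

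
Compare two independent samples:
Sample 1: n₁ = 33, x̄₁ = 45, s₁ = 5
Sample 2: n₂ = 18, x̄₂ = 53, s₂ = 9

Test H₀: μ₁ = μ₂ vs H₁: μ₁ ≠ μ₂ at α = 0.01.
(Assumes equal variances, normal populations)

Answer: t = -4.0961, reject H₀

Derivation:
Pooled variance: s²_p = [32×5² + 17×9²]/(49) = 44.4286
s_p = 6.6655
SE = s_p×√(1/n₁ + 1/n₂) = 6.6655×√(1/33 + 1/18) = 1.9531
t = (x̄₁ - x̄₂)/SE = (45 - 53)/1.9531 = -4.0961
df = 49, t-critical = ±2.680
Decision: reject H₀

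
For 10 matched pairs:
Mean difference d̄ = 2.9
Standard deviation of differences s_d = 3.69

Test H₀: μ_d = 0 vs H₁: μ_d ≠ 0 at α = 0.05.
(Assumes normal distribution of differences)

df = n - 1 = 9
SE = s_d/√n = 3.69/√10 = 1.1669
t = d̄/SE = 2.9/1.1669 = 2.4852
Critical value: t_{0.025,9} = ±2.262
p-value ≈ 0.0347
Decision: reject H₀

Answer: t = 2.4852, reject H₀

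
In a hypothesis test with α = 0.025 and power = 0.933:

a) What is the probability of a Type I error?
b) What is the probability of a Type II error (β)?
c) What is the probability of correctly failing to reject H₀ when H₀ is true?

Answer: a) 0.025, b) 0.067, c) 0.975

Derivation:
a) Type I error probability = α = 0.025
b) Power = P(reject H₀ | H₁ true) = 1 - β = 0.933, so Type II error probability = β = 1 - Power = 0.067
c) P(fail to reject H₀ | H₀ true) = 1 - α = 0.975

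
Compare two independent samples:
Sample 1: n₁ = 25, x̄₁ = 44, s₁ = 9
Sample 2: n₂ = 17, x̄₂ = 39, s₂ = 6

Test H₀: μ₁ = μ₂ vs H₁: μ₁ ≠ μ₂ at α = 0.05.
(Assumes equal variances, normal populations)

Answer: t = 2.0038, fail to reject H₀

Derivation:
Pooled variance: s²_p = [24×9² + 16×6²]/(40) = 63.0000
s_p = 7.9373
SE = s_p×√(1/n₁ + 1/n₂) = 7.9373×√(1/25 + 1/17) = 2.4952
t = (x̄₁ - x̄₂)/SE = (44 - 39)/2.4952 = 2.0038
df = 40, t-critical = ±2.021
Decision: fail to reject H₀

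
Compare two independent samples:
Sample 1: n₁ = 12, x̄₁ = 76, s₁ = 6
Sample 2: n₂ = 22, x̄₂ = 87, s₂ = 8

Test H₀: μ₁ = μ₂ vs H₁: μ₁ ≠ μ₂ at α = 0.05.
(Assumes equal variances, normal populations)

Answer: t = -4.1567, reject H₀

Derivation:
Pooled variance: s²_p = [11×6² + 21×8²]/(32) = 54.3750
s_p = 7.3739
SE = s_p×√(1/n₁ + 1/n₂) = 7.3739×√(1/12 + 1/22) = 2.6463
t = (x̄₁ - x̄₂)/SE = (76 - 87)/2.6463 = -4.1567
df = 32, t-critical = ±2.037
Decision: reject H₀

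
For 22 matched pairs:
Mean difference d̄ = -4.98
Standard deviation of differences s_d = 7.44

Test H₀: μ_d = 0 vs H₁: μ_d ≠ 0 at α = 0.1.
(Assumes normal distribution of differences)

df = n - 1 = 21
SE = s_d/√n = 7.44/√22 = 1.5862
t = d̄/SE = -4.98/1.5862 = -3.1396
Critical value: t_{0.05,21} = ±1.721
p-value ≈ 0.0049
Decision: reject H₀

Answer: t = -3.1396, reject H₀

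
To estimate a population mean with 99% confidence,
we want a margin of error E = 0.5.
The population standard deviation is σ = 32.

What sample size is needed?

Answer: n = 27181

Derivation:
z_0.005 = 2.576
n = (z×σ/E)² = (2.576×32/0.5)²
n = 27180.1385
Round up: n = 27181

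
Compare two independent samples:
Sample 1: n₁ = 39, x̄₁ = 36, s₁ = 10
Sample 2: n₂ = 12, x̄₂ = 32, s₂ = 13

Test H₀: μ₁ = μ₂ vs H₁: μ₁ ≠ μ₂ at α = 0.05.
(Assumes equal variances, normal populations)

Answer: t = 1.1275, fail to reject H₀

Derivation:
Pooled variance: s²_p = [38×10² + 11×13²]/(49) = 115.4898
s_p = 10.7466
SE = s_p×√(1/n₁ + 1/n₂) = 10.7466×√(1/39 + 1/12) = 3.5476
t = (x̄₁ - x̄₂)/SE = (36 - 32)/3.5476 = 1.1275
df = 49, t-critical = ±2.010
Decision: fail to reject H₀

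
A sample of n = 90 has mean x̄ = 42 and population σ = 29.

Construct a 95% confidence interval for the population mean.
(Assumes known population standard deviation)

Answer: (36.0085, 47.9915)

Derivation:
Confidence level: 95%, α = 0.05
z_0.025 = 1.960
SE = σ/√n = 29/√90 = 3.0569
Margin of error = 1.960 × 3.0569 = 5.9915
CI: x̄ ± margin = 42 ± 5.9915
CI: (36.0085, 47.9915)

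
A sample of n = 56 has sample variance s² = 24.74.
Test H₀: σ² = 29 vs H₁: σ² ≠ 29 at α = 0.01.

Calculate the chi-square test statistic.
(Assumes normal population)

Answer: χ² = 46.9207, fail to reject H₀

Derivation:
df = n - 1 = 55
χ² = (n-1)s²/σ₀² = 55×24.74/29 = 46.9207
Critical values: χ²_{0.995,55} = 31.735, χ²_{0.005,55} = 85.749
Rejection region: χ² < 31.735 or χ² > 85.749
Decision: fail to reject H₀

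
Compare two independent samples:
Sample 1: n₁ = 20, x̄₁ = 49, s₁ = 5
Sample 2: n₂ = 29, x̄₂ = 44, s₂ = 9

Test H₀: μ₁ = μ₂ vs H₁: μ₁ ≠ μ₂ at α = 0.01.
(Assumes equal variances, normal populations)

Answer: t = 2.2517, fail to reject H₀

Derivation:
Pooled variance: s²_p = [19×5² + 28×9²]/(47) = 58.3617
s_p = 7.6395
SE = s_p×√(1/n₁ + 1/n₂) = 7.6395×√(1/20 + 1/29) = 2.2205
t = (x̄₁ - x̄₂)/SE = (49 - 44)/2.2205 = 2.2517
df = 47, t-critical = ±2.685
Decision: fail to reject H₀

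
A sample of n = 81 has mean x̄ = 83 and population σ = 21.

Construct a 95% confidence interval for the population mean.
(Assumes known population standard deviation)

Answer: (78.4267, 87.5733)

Derivation:
Confidence level: 95%, α = 0.05
z_0.025 = 1.960
SE = σ/√n = 21/√81 = 2.3333
Margin of error = 1.960 × 2.3333 = 4.5733
CI: x̄ ± margin = 83 ± 4.5733
CI: (78.4267, 87.5733)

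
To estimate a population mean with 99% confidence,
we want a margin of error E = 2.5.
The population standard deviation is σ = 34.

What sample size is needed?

Answer: n = 1228

Derivation:
z_0.005 = 2.576
n = (z×σ/E)² = (2.576×34/2.5)²
n = 1227.3531
Round up: n = 1228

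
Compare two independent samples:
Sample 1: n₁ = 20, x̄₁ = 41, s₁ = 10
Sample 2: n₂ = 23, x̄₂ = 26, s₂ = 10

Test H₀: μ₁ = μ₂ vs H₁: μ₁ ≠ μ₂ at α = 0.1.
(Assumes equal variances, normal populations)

Answer: t = 4.9061, reject H₀

Derivation:
Pooled variance: s²_p = [19×10² + 22×10²]/(41) = 100.0000
s_p = 10.0000
SE = s_p×√(1/n₁ + 1/n₂) = 10.0000×√(1/20 + 1/23) = 3.0574
t = (x̄₁ - x̄₂)/SE = (41 - 26)/3.0574 = 4.9061
df = 41, t-critical = ±1.683
Decision: reject H₀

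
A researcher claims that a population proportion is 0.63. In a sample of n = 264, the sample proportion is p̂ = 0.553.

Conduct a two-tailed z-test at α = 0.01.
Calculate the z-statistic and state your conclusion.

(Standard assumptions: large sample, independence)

Answer: z = -2.5913, reject H₀

Derivation:
H₀: p = 0.63, H₁: p ≠ 0.63
Standard error: SE = √(p₀(1-p₀)/n) = √(0.63×0.37/264) = 0.029715
z-statistic: z = (p̂ - p₀)/SE = (0.553 - 0.63)/0.029715 = -2.5913
Critical value: z_0.005 = ±2.576
p-value = 0.0096
Decision: reject H₀ at α = 0.01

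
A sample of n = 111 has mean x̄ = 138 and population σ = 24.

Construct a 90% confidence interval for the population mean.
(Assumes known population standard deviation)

Answer: (134.2527, 141.7473)

Derivation:
Confidence level: 90%, α = 0.1
z_0.05 = 1.645
SE = σ/√n = 24/√111 = 2.2780
Margin of error = 1.645 × 2.2780 = 3.7473
CI: x̄ ± margin = 138 ± 3.7473
CI: (134.2527, 141.7473)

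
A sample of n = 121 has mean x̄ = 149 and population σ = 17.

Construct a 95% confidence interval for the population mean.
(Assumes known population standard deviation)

Answer: (145.9708, 152.0292)

Derivation:
Confidence level: 95%, α = 0.05
z_0.025 = 1.960
SE = σ/√n = 17/√121 = 1.5455
Margin of error = 1.960 × 1.5455 = 3.0292
CI: x̄ ± margin = 149 ± 3.0292
CI: (145.9708, 152.0292)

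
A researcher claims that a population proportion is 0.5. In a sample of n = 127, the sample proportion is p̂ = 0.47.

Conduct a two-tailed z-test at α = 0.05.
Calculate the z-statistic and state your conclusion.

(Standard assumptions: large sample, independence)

Answer: z = -0.6762, fail to reject H₀

Derivation:
H₀: p = 0.5, H₁: p ≠ 0.5
Standard error: SE = √(p₀(1-p₀)/n) = √(0.5×0.5/127) = 0.044368
z-statistic: z = (p̂ - p₀)/SE = (0.47 - 0.5)/0.044368 = -0.6762
Critical value: z_0.025 = ±1.960
p-value = 0.4989
Decision: fail to reject H₀ at α = 0.05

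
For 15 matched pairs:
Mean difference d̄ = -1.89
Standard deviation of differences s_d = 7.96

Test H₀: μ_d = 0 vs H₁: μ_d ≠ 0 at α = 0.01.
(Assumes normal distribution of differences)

df = n - 1 = 14
SE = s_d/√n = 7.96/√15 = 2.0553
t = d̄/SE = -1.89/2.0553 = -0.9196
Critical value: t_{0.005,14} = ±2.977
p-value ≈ 0.3734
Decision: fail to reject H₀

Answer: t = -0.9196, fail to reject H₀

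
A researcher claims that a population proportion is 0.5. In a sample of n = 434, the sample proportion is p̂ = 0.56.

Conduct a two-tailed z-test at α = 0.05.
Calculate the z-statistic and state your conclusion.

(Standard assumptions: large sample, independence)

Answer: z = 2.4999, reject H₀

Derivation:
H₀: p = 0.5, H₁: p ≠ 0.5
Standard error: SE = √(p₀(1-p₀)/n) = √(0.5×0.5/434) = 0.024001
z-statistic: z = (p̂ - p₀)/SE = (0.56 - 0.5)/0.024001 = 2.4999
Critical value: z_0.025 = ±1.960
p-value = 0.0124
Decision: reject H₀ at α = 0.05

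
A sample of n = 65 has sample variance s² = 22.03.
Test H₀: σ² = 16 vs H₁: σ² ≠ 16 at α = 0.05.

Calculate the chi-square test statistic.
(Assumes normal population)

df = n - 1 = 64
χ² = (n-1)s²/σ₀² = 64×22.03/16 = 88.1200
Critical values: χ²_{0.975,64} = 43.776, χ²_{0.025,64} = 88.004
Rejection region: χ² < 43.776 or χ² > 88.004
Decision: reject H₀

Answer: χ² = 88.1200, reject H₀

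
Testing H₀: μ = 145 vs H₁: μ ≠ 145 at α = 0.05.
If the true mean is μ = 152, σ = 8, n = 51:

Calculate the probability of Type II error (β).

SE = σ/√n = 8/√51 = 1.1202
Critical values: μ₀ ± z_0.025×SE = 145 ± 1.960×1.1202
Acceptance region: (142.8044, 147.1956)
Under H₁ (μ = 152): z_high = (147.1956 - 152)/1.1202 = -4.2889, z_low = (142.8044 - 152)/1.1202 = -8.2089
β = P(not reject | H₁) = Φ(-4.2889) - Φ(-8.2089) ≈ 0.0000

Answer: β ≈ 0.0000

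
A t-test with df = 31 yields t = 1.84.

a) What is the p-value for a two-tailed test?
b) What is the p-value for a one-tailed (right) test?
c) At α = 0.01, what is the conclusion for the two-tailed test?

Answer: a) 0.0754, b) 0.0377, c) fail to reject H₀

Derivation:
Using t-distribution with df = 31:
a) Two-tailed: p = 2×P(T > 1.84) = 0.0754
b) One-tailed: p = P(T > 1.84) = 0.0377
c) 0.0754 ≥ 0.01, fail to reject H₀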